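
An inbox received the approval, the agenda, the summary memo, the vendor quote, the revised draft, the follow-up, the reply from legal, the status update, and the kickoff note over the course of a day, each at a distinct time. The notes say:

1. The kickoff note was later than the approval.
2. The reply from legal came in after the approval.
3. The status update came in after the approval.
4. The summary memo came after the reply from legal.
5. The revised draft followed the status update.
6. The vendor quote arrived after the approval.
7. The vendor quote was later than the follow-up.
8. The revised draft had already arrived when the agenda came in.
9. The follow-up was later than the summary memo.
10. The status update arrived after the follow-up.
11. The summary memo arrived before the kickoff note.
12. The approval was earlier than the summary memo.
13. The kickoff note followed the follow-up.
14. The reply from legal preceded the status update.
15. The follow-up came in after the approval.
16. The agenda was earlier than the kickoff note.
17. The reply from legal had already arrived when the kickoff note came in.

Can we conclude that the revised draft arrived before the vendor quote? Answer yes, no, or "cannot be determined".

No chain of stated constraints runs from the revised draft to the vendor quote, and none runs from the vendor quote to the revised draft either.
So the relative order of the revised draft and the vendor quote is not fixed by the given facts.

cannot be determined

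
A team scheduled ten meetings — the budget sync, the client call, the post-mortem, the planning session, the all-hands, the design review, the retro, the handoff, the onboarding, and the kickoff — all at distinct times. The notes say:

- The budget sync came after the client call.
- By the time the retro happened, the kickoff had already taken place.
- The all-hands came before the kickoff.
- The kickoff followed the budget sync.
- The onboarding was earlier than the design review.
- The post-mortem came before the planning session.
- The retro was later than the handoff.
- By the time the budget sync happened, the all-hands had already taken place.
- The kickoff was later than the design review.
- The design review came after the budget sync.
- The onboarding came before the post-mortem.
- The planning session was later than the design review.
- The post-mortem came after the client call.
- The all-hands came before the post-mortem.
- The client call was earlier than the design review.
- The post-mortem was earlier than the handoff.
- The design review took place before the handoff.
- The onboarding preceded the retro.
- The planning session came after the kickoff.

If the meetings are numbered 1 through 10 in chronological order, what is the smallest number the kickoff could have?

The all-hands, the budget sync, the client call, the design review, and the onboarding must all come before the kickoff — 5 forced predecessors.
Nothing else is forced ahead of the kickoff, so its earliest slot is position 5 + 1 = 6.

6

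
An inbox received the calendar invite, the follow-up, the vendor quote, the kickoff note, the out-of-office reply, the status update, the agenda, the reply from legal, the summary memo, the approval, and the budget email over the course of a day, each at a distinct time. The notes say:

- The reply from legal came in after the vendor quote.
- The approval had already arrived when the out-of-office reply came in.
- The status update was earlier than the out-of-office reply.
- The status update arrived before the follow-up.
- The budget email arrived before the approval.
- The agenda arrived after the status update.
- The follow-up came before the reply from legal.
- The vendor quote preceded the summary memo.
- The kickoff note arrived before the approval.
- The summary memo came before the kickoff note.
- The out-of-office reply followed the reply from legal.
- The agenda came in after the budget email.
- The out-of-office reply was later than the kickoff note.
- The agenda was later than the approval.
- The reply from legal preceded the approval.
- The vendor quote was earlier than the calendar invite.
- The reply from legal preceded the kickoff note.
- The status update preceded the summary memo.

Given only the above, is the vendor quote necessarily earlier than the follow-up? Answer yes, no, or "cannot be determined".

cannot be determined

No chain of stated constraints runs from the vendor quote to the follow-up, and none runs from the follow-up to the vendor quote either.
So the relative order of the vendor quote and the follow-up is not fixed by the given facts.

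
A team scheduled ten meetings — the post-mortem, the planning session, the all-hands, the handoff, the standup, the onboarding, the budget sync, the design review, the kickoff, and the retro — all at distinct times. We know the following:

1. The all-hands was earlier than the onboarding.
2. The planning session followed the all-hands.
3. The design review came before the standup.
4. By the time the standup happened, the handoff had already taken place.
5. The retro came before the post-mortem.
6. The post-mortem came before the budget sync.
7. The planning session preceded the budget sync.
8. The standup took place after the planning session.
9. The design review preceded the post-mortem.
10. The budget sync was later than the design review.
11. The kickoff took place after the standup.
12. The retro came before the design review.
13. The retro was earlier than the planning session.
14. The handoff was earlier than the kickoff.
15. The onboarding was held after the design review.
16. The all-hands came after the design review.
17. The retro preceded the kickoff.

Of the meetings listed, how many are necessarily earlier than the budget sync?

Directly stated before the budget sync: the design review, the planning session, and the post-mortem.
The all-hands reaches the budget sync via the all-hands → the planning session → the budget sync.
The retro reaches the budget sync via the retro → the post-mortem → the budget sync.
No chain forces the handoff (or any of the others) ahead of the budget sync.
That's the all-hands, the design review, the planning session, the post-mortem, and the retro — 5 in all.

5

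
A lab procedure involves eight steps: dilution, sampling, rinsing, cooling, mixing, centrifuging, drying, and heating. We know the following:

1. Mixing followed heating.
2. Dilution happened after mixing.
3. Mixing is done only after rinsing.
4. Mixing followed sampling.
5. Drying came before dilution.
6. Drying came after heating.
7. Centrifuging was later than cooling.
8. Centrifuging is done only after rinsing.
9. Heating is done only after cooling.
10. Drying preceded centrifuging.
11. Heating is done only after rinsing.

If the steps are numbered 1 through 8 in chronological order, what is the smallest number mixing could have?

5

Cooling, heating, rinsing, and sampling must all come before mixing — 4 forced predecessors.
Nothing else is forced ahead of mixing, so its earliest slot is position 4 + 1 = 5.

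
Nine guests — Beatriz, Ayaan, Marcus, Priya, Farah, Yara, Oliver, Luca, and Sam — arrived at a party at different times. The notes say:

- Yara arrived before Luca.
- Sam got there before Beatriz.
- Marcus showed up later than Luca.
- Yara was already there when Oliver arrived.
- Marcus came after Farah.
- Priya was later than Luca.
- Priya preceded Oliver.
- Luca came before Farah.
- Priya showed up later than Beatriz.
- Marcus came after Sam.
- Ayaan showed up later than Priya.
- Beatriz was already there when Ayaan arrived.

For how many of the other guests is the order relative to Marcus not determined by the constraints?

4

Forced before Marcus: Farah, Luca, Sam, and Yara.
That leaves Ayaan, Beatriz, Oliver, and Priya with no forced order relative to Marcus — 4.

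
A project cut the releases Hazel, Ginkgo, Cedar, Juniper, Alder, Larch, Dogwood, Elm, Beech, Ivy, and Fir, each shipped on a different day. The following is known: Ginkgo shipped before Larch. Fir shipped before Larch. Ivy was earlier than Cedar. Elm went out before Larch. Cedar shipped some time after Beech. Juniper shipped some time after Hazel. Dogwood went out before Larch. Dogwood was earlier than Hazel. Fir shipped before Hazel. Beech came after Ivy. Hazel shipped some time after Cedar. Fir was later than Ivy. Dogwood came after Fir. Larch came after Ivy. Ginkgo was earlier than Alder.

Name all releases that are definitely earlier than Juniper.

Beech, Cedar, Dogwood, Fir, Hazel, Ivy

Directly stated before Juniper: Hazel.
Beech reaches Juniper via Beech → Cedar → Hazel → Juniper.
Cedar reaches Juniper via Cedar → Hazel → Juniper.
Dogwood reaches Juniper via Dogwood → Hazel → Juniper.
Likewise Fir and Ivy each reach Juniper by chaining the stated constraints.
No chain forces Alder (or any of the others) ahead of Juniper.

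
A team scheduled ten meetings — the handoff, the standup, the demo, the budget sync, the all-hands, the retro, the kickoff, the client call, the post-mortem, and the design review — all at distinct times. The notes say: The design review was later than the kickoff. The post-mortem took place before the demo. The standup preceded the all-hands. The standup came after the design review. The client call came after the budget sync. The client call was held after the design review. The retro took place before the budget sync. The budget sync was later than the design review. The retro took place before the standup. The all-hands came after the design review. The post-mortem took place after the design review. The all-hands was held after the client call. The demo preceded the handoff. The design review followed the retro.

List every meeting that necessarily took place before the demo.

Directly stated before the demo: the post-mortem.
The design review reaches the demo via the design review → the post-mortem → the demo.
The kickoff reaches the demo via the kickoff → the design review → the post-mortem → the demo.
The retro reaches the demo via the retro → the design review → the post-mortem → the demo.

the design review, the kickoff, the post-mortem, the retro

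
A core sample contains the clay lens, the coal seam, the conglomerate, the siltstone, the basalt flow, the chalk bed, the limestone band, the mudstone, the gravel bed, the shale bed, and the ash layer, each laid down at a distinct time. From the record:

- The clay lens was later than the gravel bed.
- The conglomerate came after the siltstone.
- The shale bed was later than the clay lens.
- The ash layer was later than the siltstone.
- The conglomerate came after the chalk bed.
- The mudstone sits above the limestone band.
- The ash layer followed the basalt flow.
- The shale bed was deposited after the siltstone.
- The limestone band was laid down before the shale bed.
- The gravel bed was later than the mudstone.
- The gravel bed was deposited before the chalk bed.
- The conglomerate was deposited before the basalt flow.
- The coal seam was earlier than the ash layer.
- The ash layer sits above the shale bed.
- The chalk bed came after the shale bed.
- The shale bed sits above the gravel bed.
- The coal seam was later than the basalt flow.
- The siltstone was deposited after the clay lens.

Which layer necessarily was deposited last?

the ash layer

Every other layer has a chain of constraints placing it before the ash layer, so the ash layer is last.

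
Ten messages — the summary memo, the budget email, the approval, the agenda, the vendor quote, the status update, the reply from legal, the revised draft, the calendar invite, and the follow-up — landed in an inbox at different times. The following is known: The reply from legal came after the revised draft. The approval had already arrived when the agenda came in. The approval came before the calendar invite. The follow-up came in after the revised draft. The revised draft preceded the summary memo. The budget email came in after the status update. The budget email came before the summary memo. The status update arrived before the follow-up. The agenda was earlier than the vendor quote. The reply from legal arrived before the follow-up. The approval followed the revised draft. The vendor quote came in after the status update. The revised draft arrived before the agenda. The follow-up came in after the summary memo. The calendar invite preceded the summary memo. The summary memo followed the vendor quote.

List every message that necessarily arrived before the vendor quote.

the agenda, the approval, the revised draft, the status update

Directly stated before the vendor quote: the agenda and the status update.
The approval reaches the vendor quote via the approval → the agenda → the vendor quote.
The revised draft reaches the vendor quote via the revised draft → the agenda → the vendor quote.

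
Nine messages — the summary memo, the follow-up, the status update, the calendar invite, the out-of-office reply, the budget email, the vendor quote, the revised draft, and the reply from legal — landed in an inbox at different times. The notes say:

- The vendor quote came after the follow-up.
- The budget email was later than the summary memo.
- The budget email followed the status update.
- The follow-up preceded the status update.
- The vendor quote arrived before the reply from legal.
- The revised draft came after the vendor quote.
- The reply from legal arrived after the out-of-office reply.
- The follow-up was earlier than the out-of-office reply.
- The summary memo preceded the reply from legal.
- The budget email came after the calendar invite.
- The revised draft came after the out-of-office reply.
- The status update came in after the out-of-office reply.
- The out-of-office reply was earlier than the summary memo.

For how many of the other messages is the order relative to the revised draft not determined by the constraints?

5

Forced before the revised draft: the follow-up, the out-of-office reply, and the vendor quote.
That leaves the budget email, the calendar invite, the reply from legal, the status update, and the summary memo with no forced order relative to the revised draft — 5.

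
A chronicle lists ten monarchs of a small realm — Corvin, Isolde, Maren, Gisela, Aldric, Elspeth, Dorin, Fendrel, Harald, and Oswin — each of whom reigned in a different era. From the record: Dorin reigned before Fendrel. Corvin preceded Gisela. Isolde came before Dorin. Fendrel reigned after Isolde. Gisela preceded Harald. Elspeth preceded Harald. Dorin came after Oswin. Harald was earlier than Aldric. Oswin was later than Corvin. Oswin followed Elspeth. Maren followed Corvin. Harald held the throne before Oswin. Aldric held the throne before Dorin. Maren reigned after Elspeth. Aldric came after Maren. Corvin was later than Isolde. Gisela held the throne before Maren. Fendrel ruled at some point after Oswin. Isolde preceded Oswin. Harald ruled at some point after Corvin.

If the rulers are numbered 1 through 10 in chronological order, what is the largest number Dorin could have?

9

Dorin must come before Fendrel — 1 ruler forced after them.
Everything else can be placed before Dorin in some valid order, so Dorin can sit as late as position 10 − 1 = 9.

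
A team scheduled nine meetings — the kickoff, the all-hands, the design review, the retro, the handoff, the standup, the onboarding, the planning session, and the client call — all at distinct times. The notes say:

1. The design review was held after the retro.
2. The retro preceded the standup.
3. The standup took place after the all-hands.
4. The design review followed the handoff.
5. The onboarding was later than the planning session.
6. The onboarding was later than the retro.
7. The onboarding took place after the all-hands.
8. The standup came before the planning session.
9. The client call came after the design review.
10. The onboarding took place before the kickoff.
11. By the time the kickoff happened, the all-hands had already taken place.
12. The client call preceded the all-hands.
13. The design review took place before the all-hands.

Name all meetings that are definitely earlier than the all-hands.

Directly stated before the all-hands: the client call and the design review.
The handoff reaches the all-hands via the handoff → the design review → the all-hands.
The retro reaches the all-hands via the retro → the design review → the all-hands.
No chain forces the onboarding (or any of the others) ahead of the all-hands.

the client call, the design review, the handoff, the retro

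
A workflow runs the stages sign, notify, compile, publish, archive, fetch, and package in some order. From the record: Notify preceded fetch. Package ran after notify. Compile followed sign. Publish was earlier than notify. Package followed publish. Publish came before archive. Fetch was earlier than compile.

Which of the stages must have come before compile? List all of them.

Directly stated before compile: fetch and sign.
Notify reaches compile via notify → fetch → compile.
Publish reaches compile via publish → notify → fetch → compile.
No chain forces archive (or any of the others) ahead of compile.

fetch, notify, publish, sign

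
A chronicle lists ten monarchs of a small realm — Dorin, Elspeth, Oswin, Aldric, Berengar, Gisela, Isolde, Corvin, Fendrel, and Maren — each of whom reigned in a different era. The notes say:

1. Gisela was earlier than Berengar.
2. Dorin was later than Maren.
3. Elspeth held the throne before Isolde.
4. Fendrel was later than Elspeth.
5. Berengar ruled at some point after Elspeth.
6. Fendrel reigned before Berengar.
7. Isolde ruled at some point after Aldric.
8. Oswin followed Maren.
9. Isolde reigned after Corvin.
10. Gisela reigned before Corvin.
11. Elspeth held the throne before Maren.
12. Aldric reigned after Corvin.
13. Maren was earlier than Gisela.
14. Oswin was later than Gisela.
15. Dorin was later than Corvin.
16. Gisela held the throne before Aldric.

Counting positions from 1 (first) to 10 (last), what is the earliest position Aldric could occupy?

Corvin, Elspeth, Gisela, and Maren must all come before Aldric — 4 forced predecessors.
Nothing else is forced ahead of Aldric, so their earliest slot is position 4 + 1 = 5.

5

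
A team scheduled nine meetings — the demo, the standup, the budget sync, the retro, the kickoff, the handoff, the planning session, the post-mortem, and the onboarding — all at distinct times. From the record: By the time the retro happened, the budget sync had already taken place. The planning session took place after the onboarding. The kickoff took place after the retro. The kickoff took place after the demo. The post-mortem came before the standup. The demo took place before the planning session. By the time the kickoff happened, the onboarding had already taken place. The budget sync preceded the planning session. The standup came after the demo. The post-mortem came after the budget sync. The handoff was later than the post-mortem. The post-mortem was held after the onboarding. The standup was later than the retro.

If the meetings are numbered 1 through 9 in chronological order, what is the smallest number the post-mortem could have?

The budget sync and the onboarding must both come before the post-mortem — 2 forced predecessors.
Nothing else is forced ahead of the post-mortem, so its earliest slot is position 2 + 1 = 3.

3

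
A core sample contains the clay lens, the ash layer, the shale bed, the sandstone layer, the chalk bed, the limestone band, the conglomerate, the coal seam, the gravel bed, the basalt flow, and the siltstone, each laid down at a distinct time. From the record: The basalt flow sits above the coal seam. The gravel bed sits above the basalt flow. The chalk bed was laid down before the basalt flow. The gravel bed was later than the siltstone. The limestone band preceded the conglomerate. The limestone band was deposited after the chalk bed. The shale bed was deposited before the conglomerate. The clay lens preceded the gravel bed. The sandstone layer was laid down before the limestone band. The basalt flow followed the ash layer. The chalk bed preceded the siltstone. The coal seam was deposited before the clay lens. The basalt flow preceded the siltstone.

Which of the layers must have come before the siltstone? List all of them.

Directly stated before the siltstone: the basalt flow and the chalk bed.
The ash layer reaches the siltstone via the ash layer → the basalt flow → the siltstone.
The coal seam reaches the siltstone via the coal seam → the basalt flow → the siltstone.
No chain forces the gravel bed (or any of the others) ahead of the siltstone.

the ash layer, the basalt flow, the chalk bed, the coal seam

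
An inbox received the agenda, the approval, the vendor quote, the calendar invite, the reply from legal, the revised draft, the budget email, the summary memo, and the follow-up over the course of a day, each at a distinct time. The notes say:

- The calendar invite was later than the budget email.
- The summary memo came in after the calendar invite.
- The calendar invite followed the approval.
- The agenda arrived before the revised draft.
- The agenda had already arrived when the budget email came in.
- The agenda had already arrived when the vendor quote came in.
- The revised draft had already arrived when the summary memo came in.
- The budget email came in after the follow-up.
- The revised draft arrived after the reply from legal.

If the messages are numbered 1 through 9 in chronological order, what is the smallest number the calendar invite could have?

The agenda, the approval, the budget email, and the follow-up must all come before the calendar invite — 4 forced predecessors.
Nothing else is forced ahead of the calendar invite, so its earliest slot is position 4 + 1 = 5.

5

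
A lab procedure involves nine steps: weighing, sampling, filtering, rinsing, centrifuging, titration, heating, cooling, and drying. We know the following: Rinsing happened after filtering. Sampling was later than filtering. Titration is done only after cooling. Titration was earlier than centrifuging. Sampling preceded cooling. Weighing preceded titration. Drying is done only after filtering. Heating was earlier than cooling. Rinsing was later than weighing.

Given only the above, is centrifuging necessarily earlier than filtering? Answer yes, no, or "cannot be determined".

no

Tracing the constraints gives filtering → sampling → cooling → titration → centrifuging, so filtering must come before centrifuging.
That means centrifuging cannot be before filtering.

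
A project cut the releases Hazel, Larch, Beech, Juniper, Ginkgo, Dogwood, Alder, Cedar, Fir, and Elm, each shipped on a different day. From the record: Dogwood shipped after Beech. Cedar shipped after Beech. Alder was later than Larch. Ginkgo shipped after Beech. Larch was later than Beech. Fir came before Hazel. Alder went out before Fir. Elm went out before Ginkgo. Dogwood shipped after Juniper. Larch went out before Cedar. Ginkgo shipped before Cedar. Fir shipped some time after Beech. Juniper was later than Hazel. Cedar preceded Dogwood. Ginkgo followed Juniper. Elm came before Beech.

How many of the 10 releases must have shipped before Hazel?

Directly stated before Hazel: Fir.
Alder reaches Hazel via Alder → Fir → Hazel.
Beech reaches Hazel via Beech → Fir → Hazel.
Elm reaches Hazel via Elm → Beech → Fir → Hazel.
Likewise Larch reaches Hazel by chaining the stated constraints.
No chain forces Cedar (or any of the others) ahead of Hazel.
That's Alder, Beech, Elm, Fir, and Larch — 5 in all.

5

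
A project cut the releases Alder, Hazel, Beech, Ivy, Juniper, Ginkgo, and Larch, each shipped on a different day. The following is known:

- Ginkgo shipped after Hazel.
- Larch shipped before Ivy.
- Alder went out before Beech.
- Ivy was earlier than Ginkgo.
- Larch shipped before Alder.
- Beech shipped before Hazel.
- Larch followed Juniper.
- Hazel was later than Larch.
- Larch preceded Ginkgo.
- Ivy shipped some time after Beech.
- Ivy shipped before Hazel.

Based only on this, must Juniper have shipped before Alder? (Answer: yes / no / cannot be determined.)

Chain the constraints: Juniper → Larch → Alder. Each link is directly stated, so Juniper comes before Alder.

yes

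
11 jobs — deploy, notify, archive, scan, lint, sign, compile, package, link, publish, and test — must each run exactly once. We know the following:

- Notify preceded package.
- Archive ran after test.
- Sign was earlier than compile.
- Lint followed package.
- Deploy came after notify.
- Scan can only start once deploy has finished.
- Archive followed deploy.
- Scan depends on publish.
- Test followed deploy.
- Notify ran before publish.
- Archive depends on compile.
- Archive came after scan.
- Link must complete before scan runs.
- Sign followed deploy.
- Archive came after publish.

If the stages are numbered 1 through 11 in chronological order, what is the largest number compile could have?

Compile must come before archive — 1 stage forced after it.
Everything else can be placed before compile in some valid order, so compile can sit as late as position 11 − 1 = 10.

10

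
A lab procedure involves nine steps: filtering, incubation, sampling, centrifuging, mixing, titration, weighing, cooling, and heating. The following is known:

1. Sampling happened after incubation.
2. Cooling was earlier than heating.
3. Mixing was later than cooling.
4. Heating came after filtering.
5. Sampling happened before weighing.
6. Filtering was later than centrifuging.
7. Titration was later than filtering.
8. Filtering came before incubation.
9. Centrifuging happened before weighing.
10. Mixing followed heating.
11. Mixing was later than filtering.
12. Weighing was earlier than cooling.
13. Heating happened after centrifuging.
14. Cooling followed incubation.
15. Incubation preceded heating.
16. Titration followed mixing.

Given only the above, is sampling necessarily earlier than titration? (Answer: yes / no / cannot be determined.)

Chain the constraints: sampling → weighing → cooling → mixing → titration. Each link is directly stated, so sampling comes before titration.

yes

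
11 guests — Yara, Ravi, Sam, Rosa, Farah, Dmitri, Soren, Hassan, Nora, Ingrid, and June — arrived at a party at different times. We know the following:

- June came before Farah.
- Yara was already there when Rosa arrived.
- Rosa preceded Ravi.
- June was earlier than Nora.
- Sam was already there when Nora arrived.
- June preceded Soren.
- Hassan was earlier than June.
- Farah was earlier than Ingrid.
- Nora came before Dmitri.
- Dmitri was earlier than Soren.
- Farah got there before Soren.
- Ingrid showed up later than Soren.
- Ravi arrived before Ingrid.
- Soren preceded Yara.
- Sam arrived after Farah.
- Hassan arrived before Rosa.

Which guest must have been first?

Hassan has a chain of constraints placing them before every other guest, so Hassan must be first.

Hassan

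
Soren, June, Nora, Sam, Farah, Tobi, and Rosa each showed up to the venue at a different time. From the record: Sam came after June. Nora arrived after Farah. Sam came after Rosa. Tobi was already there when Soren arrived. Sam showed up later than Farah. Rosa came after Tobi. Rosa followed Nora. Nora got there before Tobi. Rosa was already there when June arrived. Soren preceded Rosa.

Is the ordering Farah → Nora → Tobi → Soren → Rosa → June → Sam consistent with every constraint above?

yes

Check each stated constraint against the proposed order — e.g. Nora is ahead of Rosa; Farah is ahead of Sam. Every pair is in the required order; nothing is violated.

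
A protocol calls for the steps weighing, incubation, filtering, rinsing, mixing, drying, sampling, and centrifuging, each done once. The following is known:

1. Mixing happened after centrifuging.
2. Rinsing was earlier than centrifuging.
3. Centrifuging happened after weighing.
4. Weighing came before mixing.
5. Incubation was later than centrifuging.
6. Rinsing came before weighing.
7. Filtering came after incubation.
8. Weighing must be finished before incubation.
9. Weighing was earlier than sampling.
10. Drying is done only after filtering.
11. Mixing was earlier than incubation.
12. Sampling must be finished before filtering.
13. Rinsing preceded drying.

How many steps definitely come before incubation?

Directly stated before incubation: centrifuging, mixing, and weighing.
Rinsing reaches incubation via rinsing → centrifuging → incubation.
No chain forces sampling (or any of the others) ahead of incubation.
That's centrifuging, mixing, rinsing, and weighing — 4 in all.

4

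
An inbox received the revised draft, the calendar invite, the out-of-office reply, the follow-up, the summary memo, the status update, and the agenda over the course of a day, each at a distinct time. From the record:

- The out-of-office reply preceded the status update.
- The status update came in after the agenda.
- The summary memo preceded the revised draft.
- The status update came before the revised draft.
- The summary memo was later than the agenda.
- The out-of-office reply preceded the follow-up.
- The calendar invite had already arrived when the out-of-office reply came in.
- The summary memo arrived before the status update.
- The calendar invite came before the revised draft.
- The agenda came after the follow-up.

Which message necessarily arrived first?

The calendar invite has a chain of constraints placing it before every other message, so the calendar invite must be first.

the calendar invite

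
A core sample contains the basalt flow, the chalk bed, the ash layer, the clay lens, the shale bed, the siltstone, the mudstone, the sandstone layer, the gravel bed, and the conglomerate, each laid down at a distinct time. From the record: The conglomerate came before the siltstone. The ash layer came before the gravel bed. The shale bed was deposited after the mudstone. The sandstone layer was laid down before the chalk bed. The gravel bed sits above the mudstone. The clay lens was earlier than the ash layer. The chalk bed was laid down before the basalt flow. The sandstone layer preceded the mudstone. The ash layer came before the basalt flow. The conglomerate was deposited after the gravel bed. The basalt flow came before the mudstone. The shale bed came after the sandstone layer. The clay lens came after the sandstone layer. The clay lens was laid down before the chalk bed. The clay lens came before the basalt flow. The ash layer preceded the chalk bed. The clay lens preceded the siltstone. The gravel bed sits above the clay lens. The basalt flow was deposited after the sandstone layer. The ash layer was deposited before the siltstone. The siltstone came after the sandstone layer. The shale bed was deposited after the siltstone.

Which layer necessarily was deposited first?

The sandstone layer has a chain of constraints placing it before every other layer, so the sandstone layer must be first.

the sandstone layer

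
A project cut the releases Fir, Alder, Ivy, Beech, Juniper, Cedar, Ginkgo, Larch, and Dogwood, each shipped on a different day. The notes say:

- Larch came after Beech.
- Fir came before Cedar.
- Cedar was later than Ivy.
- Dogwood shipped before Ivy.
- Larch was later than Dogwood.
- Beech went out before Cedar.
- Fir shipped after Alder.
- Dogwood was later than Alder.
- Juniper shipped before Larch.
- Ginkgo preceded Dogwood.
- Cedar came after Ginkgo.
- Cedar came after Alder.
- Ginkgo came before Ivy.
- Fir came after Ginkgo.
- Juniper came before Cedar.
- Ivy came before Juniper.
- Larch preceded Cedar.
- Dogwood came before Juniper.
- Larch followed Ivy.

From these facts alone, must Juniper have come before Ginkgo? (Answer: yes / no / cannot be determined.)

Tracing the constraints gives Ginkgo → Ivy → Juniper, so Ginkgo must come before Juniper.
That means Juniper cannot be before Ginkgo.

no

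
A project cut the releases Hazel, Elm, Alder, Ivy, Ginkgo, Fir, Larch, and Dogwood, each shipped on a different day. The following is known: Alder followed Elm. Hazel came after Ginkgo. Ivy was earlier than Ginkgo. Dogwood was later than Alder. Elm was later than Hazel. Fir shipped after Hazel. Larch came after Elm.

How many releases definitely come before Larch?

Directly stated before Larch: Elm.
Ginkgo reaches Larch via Ginkgo → Hazel → Elm → Larch.
Hazel reaches Larch via Hazel → Elm → Larch.
Ivy reaches Larch via Ivy → Ginkgo → Hazel → Elm → Larch.
That's Elm, Ginkgo, Hazel, and Ivy — 4 in all.

4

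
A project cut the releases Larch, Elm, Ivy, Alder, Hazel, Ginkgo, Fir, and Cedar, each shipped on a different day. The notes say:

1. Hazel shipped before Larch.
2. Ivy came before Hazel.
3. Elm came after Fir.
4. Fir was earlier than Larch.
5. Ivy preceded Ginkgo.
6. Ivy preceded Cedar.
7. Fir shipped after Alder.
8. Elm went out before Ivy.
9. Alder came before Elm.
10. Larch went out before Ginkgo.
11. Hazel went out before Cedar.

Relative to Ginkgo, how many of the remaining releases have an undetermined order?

Forced before Ginkgo: Alder, Elm, Fir, Hazel, Ivy, and Larch.
That leaves Cedar with no forced order relative to Ginkgo — 1.

1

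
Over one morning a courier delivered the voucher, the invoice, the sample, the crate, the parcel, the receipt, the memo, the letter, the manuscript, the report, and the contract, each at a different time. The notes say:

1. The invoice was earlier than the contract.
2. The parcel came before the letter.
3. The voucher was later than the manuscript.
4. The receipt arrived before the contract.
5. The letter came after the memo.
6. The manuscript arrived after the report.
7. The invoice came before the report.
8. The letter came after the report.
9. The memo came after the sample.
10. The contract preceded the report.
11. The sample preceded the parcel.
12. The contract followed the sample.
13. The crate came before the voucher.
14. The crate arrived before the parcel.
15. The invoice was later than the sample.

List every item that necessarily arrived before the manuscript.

Directly stated before the manuscript: the report.
The contract reaches the manuscript via the contract → the report → the manuscript.
The invoice reaches the manuscript via the invoice → the report → the manuscript.
The receipt reaches the manuscript via the receipt → the contract → the report → the manuscript.
Likewise the sample reaches the manuscript by chaining the stated constraints.
No chain forces the voucher (or any of the others) ahead of the manuscript.

the contract, the invoice, the receipt, the report, the sample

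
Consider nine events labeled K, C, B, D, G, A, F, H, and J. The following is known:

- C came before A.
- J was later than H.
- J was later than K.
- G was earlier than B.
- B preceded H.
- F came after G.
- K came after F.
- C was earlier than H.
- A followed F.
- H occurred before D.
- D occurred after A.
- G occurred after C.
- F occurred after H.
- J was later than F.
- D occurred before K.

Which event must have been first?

C has a chain of constraints placing it before every other event, so C must be first.

C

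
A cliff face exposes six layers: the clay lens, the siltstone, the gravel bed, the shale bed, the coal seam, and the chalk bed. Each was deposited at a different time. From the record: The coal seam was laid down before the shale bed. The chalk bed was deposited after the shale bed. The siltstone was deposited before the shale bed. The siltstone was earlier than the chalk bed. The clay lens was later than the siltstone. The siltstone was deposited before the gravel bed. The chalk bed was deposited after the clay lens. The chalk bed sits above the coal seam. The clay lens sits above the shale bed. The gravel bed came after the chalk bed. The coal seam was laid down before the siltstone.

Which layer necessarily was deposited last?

the gravel bed

Every other layer has a chain of constraints placing it before the gravel bed, so the gravel bed is last.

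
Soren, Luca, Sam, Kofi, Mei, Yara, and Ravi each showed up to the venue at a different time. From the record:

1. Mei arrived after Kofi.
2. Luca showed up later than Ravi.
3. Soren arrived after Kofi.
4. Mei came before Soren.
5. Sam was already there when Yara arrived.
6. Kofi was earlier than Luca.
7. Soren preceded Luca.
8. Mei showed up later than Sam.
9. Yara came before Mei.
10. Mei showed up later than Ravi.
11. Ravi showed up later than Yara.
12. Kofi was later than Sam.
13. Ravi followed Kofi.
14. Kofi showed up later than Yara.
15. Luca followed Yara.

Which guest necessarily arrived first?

Sam

Sam has a chain of constraints placing them before every other guest, so Sam must be first.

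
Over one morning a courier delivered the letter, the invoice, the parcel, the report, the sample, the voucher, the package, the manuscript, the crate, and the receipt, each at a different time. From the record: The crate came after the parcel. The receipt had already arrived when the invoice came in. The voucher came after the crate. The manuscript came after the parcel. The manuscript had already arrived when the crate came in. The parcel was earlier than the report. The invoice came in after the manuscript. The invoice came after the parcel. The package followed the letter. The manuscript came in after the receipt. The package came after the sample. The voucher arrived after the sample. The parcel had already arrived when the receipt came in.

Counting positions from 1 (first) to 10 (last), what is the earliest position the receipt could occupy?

2

The parcel must come before the receipt — 1 forced predecessor.
Nothing else is forced ahead of the receipt, so its earliest slot is position 1 + 1 = 2.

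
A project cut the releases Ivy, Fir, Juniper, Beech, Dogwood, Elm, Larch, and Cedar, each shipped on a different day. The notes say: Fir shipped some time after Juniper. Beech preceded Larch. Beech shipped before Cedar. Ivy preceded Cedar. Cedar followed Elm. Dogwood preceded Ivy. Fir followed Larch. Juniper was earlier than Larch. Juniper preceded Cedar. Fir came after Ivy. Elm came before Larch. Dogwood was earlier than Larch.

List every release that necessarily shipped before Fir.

Beech, Dogwood, Elm, Ivy, Juniper, Larch

Directly stated before Fir: Ivy, Juniper, and Larch.
Beech reaches Fir via Beech → Larch → Fir.
Dogwood reaches Fir via Dogwood → Ivy → Fir.
Elm reaches Fir via Elm → Larch → Fir.
No chain forces Cedar ahead of Fir.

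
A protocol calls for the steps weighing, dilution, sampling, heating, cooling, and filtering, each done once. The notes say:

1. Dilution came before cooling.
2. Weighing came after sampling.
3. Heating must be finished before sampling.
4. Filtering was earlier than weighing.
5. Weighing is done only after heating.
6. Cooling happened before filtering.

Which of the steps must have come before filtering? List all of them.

Directly stated before filtering: cooling.
Dilution reaches filtering via dilution → cooling → filtering.
No chain forces weighing (or any of the others) ahead of filtering.

cooling, dilution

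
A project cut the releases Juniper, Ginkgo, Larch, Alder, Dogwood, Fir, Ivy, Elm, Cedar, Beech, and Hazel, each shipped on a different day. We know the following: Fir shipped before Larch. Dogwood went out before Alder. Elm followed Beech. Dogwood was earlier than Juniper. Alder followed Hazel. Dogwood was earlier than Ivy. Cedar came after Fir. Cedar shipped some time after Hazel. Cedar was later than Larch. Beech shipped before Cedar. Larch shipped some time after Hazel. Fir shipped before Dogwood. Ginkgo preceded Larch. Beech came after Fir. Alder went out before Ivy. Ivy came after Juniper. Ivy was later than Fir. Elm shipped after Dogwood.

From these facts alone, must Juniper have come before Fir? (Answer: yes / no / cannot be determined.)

no

Tracing the constraints gives Fir → Dogwood → Juniper, so Fir must come before Juniper.
That means Juniper cannot be before Fir.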